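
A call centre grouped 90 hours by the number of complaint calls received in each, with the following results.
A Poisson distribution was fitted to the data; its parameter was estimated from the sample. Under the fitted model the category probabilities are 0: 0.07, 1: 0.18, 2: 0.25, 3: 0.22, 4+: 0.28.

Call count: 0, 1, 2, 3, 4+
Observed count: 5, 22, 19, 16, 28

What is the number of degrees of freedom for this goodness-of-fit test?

There are k = 5 categories and 1 parameter estimated from the data, so df = 5 − 1 − 1 = 3.

3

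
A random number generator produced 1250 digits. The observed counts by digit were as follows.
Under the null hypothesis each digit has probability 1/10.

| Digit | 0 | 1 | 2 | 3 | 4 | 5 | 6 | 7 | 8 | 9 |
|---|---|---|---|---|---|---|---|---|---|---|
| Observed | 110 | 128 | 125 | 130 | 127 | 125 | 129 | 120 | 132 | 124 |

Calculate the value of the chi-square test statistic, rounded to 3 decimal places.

2.832

Under H₀ each category has probability 1/10, so each expected count is 1250/10 = 125.
χ² = (110−125)²/125 + (128−125)²/125 + (125−125)²/125 + (130−125)²/125 + (127−125)²/125 + (125−125)²/125 + (129−125)²/125 + (120−125)²/125 + (132−125)²/125 + (124−125)²/125
   = 1.8000 + 0.0720 + 0.0000 + 0.2000 + 0.0320 + 0.0000 + 0.1280 + 0.2000 + 0.3920 + 0.0080
Sum = 2.832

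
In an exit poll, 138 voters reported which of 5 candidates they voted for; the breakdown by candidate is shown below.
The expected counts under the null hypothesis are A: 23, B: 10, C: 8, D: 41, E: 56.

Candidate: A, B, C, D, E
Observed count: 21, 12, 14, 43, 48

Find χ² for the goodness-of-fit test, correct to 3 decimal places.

6.314

χ² = (21−23)²/23 + (12−10)²/10 + (14−8)²/8 + (43−41)²/41 + (48−56)²/56
   = 0.1739 + 0.4000 + 4.5000 + 0.0976 + 1.1429
Sum = 6.314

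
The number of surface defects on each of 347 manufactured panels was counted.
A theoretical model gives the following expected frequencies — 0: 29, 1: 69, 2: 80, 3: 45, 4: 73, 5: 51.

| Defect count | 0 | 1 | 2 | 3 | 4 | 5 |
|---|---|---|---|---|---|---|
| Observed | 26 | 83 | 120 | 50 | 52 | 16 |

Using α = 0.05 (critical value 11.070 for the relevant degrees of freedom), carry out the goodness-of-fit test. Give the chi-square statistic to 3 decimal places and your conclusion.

χ² = (26−29)²/29 + (83−69)²/69 + (120−80)²/80 + (50−45)²/45 + (52−73)²/73 + (16−51)²/51
   = 0.3103 + 2.8406 + 20.0000 + 0.5556 + 6.0411 + 24.0196
Sum = 53.767
df = 5. Since 53.767 > 11.070, we reject H₀.

53.767; reject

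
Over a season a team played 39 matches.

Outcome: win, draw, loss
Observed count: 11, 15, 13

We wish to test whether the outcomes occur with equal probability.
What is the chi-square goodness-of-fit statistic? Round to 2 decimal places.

Under H₀ each category has probability 1/3, so each expected count is 39/3 = 13.
win: (11 − 13)²/13 = 4/13 = 0.308
draw: (15 − 13)²/13 = 4/13 = 0.308
loss: (13 − 13)²/13 = 0/13 = 0.000
Sum = 0.62

0.62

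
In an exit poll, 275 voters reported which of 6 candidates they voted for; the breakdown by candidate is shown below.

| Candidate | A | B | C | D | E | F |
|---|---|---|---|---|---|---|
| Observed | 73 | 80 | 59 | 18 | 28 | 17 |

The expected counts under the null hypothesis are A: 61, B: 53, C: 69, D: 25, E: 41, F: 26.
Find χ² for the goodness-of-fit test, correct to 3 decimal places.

26.762

χ² = (73−61)²/61 + (80−53)²/53 + (59−69)²/69 + (18−25)²/25 + (28−41)²/41 + (17−26)²/26
   = 2.3607 + 13.7547 + 1.4493 + 1.9600 + 4.1220 + 3.1154
Sum = 26.762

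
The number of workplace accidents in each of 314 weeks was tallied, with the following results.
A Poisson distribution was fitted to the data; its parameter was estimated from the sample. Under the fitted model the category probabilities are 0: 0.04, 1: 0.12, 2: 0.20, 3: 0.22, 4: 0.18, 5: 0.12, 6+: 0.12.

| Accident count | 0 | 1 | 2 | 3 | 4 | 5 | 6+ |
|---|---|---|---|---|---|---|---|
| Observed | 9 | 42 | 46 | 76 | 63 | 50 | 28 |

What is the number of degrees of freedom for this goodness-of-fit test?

5

There are k = 7 categories and 1 parameter estimated from the data, so df = 7 − 1 − 1 = 5.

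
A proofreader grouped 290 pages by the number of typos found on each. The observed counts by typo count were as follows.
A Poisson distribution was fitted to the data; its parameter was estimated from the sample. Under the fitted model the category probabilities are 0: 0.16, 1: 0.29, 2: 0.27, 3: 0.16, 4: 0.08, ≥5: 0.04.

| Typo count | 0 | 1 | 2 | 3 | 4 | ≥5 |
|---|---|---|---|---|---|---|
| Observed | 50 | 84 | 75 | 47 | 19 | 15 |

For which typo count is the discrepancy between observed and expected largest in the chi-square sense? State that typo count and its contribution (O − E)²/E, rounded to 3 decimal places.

≥5, 0.997

Expected counts E_i = n·p_i: 290×0.16 = 46.4, 290×0.29 = 84.1, 290×0.27 = 78.3, 290×0.16 = 46.4, 290×0.08 = 23.2, 290×0.04 = 11.6.
χ² = (50−46.4)²/46.4 + (84−84.1)²/84.1 + (75−78.3)²/78.3 + (47−46.4)²/46.4 + (19−23.2)²/23.2 + (15−11.6)²/11.6
   = 0.2793 + 0.0001 + 0.1391 + 0.0078 + 0.7603 + 0.9966
The largest term is for ≥5: 0.997.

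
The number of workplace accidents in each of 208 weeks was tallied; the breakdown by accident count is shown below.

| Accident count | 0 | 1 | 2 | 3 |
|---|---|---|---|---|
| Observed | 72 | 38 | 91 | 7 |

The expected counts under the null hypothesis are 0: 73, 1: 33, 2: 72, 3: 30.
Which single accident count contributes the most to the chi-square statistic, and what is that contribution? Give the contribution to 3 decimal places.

χ² = (72−73)²/73 + (38−33)²/33 + (91−72)²/72 + (7−30)²/30
   = 0.0137 + 0.7576 + 5.0139 + 17.6333
The largest term is for 3: 17.633.

3, 17.633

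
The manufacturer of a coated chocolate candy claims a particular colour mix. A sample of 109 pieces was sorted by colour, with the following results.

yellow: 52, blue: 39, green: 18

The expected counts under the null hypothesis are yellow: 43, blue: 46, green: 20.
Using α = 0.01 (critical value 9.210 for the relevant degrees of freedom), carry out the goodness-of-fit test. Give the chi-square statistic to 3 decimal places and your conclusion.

3.149; do not reject

χ² = (52−43)²/43 + (39−46)²/46 + (18−20)²/20
   = 1.8837 + 1.0652 + 0.2000
Sum = 3.149
df = 2. Since 3.149 < 9.210, we do not reject H₀.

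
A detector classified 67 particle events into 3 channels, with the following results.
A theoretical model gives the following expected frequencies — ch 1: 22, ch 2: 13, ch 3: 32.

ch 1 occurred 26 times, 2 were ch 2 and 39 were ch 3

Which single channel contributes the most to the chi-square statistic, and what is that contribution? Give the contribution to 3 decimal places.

ch 2, 9.308

cat         O        E   (O−E)²/E
ch 1       26       22     0.7273
ch 2        2       13     9.3077
ch 3       39       32     1.5313
The largest term is for ch 2: 9.308.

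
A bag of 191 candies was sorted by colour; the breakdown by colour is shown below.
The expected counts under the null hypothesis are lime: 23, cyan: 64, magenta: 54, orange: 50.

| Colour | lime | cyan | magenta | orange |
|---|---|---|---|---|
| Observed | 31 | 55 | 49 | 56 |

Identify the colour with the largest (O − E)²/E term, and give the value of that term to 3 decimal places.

lime, 2.783

cat          O        E   (O−E)²/E
lime        31       23     2.7826
cyan        55       64     1.2656
magenta     49       54     0.4630
orange      56       50     0.7200
The largest term is for lime: 2.783.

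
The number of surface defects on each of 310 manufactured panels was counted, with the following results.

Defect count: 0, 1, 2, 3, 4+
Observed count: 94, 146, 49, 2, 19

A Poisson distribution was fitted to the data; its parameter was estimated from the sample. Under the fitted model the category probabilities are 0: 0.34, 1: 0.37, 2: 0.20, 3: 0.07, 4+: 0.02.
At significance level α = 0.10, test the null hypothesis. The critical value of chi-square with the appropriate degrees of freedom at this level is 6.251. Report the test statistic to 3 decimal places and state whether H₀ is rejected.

56.810; reject

Expected counts E_i = n·p_i: 310×0.34 = 105.4, 310×0.37 = 114.7, 310×0.20 = 62, 310×0.07 = 21.7, 310×0.02 = 6.2.
0: (94 − 105.4)²/105.4 = 129.96/105.4 = 1.2330
1: (146 − 114.7)²/114.7 = 979.69/114.7 = 8.5413
2: (49 − 62)²/62 = 169/62 = 2.7258
3: (2 − 21.7)²/21.7 = 388.09/21.7 = 17.8843
4+: (19 − 6.2)²/6.2 = 163.84/6.2 = 26.4258
Sum = 56.810
df = 3. Since 56.810 > 6.251, we reject H₀.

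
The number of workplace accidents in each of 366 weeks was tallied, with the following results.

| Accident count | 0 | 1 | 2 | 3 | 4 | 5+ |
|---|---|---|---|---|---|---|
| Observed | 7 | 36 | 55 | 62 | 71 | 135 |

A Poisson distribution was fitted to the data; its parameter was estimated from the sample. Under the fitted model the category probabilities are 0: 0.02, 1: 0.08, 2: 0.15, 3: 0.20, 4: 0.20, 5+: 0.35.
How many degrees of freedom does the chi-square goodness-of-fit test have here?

There are k = 6 categories and 1 parameter estimated from the data, so df = 6 − 1 − 1 = 4.

4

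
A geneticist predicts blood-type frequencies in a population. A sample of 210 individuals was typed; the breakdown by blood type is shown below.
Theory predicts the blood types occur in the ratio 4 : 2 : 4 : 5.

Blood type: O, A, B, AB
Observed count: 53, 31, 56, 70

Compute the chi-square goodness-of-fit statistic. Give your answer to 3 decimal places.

0.482

Ratio total = 15. Expected counts: 210×4/15 = 56, 210×2/15 = 28, 210×4/15 = 56, 210×5/15 = 70.
cat         O        E   (O−E)²/E
O          53       56     0.1607
A          31       28     0.3214
B          56       56     0.0000
AB         70       70     0.0000
Sum = 0.482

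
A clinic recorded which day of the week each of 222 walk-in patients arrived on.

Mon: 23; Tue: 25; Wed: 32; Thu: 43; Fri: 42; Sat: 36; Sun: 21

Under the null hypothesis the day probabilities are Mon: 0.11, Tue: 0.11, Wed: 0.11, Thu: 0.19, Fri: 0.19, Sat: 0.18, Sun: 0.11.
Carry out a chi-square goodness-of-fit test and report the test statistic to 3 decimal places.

3.337

Expected counts E_i = n·p_i: 222×0.11 = 24.42, 222×0.11 = 24.42, 222×0.11 = 24.42, 222×0.19 = 42.18, 222×0.19 = 42.18, 222×0.18 = 39.96, 222×0.11 = 24.42.
Mon: (23 − 24.42)²/24.42 = 2.0164/24.42 = 0.0826
Tue: (25 − 24.42)²/24.42 = 0.3364/24.42 = 0.0138
Wed: (32 − 24.42)²/24.42 = 57.4564/24.42 = 2.3528
Thu: (43 − 42.18)²/42.18 = 0.6724/42.18 = 0.0159
Fri: (42 − 42.18)²/42.18 = 0.0324/42.18 = 0.0008
Sat: (36 − 39.96)²/39.96 = 15.6816/39.96 = 0.3924
Sun: (21 − 24.42)²/24.42 = 11.6964/24.42 = 0.4790
Sum = 3.337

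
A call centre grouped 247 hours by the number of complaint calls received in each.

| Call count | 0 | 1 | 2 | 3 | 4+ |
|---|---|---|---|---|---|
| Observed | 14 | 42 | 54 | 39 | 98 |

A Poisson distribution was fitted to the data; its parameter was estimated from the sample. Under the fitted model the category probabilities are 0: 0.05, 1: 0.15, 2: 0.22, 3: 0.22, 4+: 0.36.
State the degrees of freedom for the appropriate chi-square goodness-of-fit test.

There are k = 5 categories and 1 parameter estimated from the data, so df = 5 − 1 − 1 = 3.

3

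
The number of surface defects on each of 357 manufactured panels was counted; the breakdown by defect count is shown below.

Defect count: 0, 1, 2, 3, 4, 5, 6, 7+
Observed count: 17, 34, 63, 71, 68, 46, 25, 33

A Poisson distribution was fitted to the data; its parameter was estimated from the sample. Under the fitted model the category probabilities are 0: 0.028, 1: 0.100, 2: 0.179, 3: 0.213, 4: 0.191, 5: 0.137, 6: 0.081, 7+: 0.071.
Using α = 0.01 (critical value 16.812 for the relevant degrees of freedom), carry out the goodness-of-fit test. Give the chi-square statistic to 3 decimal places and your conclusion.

8.350; do not reject

Expected counts E_i = n·p_i: 357×0.028 = 9.996, 357×0.100 = 35.7, 357×0.179 = 63.903, 357×0.213 = 76.041, 357×0.191 = 68.187, 357×0.137 = 48.909, 357×0.081 = 28.917, 357×0.071 = 25.347.
χ² = (17−9.996)²/9.996 + (34−35.7)²/35.7 + (63−63.903)²/63.903 + (71−76.041)²/76.041 + (68−68.187)²/68.187 + (46−48.909)²/48.909 + (25−28.917)²/28.917 + (33−25.347)²/25.347
   = 4.9076 + 0.0810 + 0.0128 + 0.3342 + 0.0005 + 0.1730 + 0.5306 + 2.3107
Sum = 8.350
df = 6. Since 8.350 < 16.812, we do not reject H₀.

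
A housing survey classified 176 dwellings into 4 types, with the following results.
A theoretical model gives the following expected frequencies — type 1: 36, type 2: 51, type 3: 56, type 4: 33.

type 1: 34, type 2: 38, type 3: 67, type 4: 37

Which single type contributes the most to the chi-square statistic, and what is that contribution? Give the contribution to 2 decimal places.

type 2, 3.31

type 1: (34 − 36)²/36 = 4/36 = 0.111
type 2: (38 − 51)²/51 = 169/51 = 3.314
type 3: (67 − 56)²/56 = 121/56 = 2.161
type 4: (37 − 33)²/33 = 16/33 = 0.485
The largest term is for type 2: 3.31.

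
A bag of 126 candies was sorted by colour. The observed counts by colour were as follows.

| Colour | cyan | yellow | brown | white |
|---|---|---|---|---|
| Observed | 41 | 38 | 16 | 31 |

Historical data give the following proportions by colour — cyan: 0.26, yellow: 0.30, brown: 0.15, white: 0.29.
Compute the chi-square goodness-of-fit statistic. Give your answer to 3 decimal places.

3.359

Expected counts E_i = n·p_i: 126×0.26 = 32.76, 126×0.30 = 37.8, 126×0.15 = 18.9, 126×0.29 = 36.54.
χ² = (41−32.76)²/32.76 + (38−37.8)²/37.8 + (16−18.9)²/18.9 + (31−36.54)²/36.54
   = 2.0726 + 0.0011 + 0.4450 + 0.8399
Sum = 3.359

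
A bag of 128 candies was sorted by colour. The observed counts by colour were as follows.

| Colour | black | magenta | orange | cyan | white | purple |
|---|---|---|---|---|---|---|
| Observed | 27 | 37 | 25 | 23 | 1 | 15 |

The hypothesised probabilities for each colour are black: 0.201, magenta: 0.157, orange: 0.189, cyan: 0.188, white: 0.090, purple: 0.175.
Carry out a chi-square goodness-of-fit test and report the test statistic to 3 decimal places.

Expected counts E_i = n·p_i: 128×0.201 = 25.728, 128×0.157 = 20.096, 128×0.189 = 24.192, 128×0.188 = 24.064, 128×0.090 = 11.52, 128×0.175 = 22.4.
black: (27 − 25.728)²/25.728 = 1.617984/25.728 = 0.0629
magenta: (37 − 20.096)²/20.096 = 285.745216/20.096 = 14.2190
orange: (25 − 24.192)²/24.192 = 0.652864/24.192 = 0.0270
cyan: (23 − 24.064)²/24.064 = 1.132096/24.064 = 0.0470
white: (1 − 11.52)²/11.52 = 110.6704/11.52 = 9.6068
purple: (15 − 22.4)²/22.4 = 54.76/22.4 = 2.4446
Sum = 26.407

26.407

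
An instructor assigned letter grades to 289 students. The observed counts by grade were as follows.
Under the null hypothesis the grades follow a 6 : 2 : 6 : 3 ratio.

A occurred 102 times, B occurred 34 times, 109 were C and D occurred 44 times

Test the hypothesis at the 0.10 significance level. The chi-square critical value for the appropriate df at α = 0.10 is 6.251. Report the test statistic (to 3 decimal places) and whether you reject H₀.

1.441; do not reject

Ratio total = 17. Expected counts: 289×6/17 = 102, 289×2/17 = 34, 289×6/17 = 102, 289×3/17 = 51.
cat         O        E   (O−E)²/E
A         102      102     0.0000
B          34       34     0.0000
C         109      102     0.4804
D          44       51     0.9608
Sum = 1.441
df = 3. Since 1.441 < 6.251, we do not reject H₀.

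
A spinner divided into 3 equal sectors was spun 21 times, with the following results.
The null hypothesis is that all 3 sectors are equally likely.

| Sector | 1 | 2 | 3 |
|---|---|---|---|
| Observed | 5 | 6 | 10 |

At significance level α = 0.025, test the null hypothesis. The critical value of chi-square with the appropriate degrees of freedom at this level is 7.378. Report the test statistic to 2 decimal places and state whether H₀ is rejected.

Under H₀ each category has probability 1/3, so each expected count is 21/3 = 7.
1: (5 − 7)²/7 = 4/7 = 0.571
2: (6 − 7)²/7 = 1/7 = 0.143
3: (10 − 7)²/7 = 9/7 = 1.286
Sum = 2.00
df = 2. Since 2.00 < 7.378, we do not reject H₀.

2.00; do not reject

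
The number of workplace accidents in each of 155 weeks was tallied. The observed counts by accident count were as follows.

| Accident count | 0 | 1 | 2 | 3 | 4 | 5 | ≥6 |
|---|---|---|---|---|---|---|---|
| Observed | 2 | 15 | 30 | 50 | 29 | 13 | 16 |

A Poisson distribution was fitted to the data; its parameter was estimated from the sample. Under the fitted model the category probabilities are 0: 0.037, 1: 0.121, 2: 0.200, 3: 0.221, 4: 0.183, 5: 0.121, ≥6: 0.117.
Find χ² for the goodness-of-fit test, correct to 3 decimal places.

12.485

Expected counts E_i = n·p_i: 155×0.037 = 5.735, 155×0.121 = 18.755, 155×0.200 = 31, 155×0.221 = 34.255, 155×0.183 = 28.365, 155×0.121 = 18.755, 155×0.117 = 18.135.
cat         O        E   (O−E)²/E
0           2    5.735     2.4325
1          15   18.755     0.7518
2          30       31     0.0323
3          50   34.255     7.2370
4          29   28.365     0.0142
5          13   18.755     1.7659
≥6         16   18.135     0.2513
Sum = 12.485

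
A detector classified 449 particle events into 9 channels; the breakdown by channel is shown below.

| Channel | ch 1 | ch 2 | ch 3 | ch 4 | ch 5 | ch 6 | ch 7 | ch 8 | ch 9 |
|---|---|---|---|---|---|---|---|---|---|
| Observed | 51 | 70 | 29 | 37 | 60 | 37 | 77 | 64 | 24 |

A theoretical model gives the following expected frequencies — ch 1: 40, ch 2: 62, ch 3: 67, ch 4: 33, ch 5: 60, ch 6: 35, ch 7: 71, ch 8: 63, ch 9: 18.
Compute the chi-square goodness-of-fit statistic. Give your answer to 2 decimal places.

χ² = (51−40)²/40 + (70−62)²/62 + (29−67)²/67 + (37−33)²/33 + (60−60)²/60 + (37−35)²/35 + (77−71)²/71 + (64−63)²/63 + (24−18)²/18
   = 3.025 + 1.032 + 21.552 + 0.485 + 0.000 + 0.114 + 0.507 + 0.016 + 2.000
Sum = 28.73

28.73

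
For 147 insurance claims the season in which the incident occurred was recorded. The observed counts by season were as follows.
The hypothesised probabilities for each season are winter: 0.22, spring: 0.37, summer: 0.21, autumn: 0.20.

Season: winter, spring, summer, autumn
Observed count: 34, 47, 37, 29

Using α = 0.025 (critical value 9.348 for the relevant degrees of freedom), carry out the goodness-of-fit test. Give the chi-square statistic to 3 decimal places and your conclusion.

Expected counts E_i = n·p_i: 147×0.22 = 32.34, 147×0.37 = 54.39, 147×0.21 = 30.87, 147×0.20 = 29.4.
cat         O        E   (O−E)²/E
winter     34    32.34     0.0852
spring     47    54.39     1.0041
summer     37    30.87     1.2173
autumn     29     29.4     0.0054
Sum = 2.312
df = 3. Since 2.312 < 9.348, we do not reject H₀.

2.312; do not reject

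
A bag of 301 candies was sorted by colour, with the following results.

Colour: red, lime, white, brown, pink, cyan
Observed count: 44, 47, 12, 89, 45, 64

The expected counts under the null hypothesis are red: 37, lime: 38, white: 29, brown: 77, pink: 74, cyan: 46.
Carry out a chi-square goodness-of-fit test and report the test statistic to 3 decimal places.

33.700

cat         O        E   (O−E)²/E
red        44       37     1.3243
lime       47       38     2.1316
white      12       29     9.9655
brown      89       77     1.8701
pink       45       74    11.3649
cyan       64       46     7.0435
Sum = 33.700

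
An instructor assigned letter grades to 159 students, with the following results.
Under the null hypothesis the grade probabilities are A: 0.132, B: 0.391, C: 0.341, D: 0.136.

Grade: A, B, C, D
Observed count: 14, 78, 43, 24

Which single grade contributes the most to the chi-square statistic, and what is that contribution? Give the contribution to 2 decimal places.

Expected counts E_i = n·p_i: 159×0.132 = 20.988, 159×0.391 = 62.169, 159×0.341 = 54.219, 159×0.136 = 21.624.
A: (14 − 20.988)²/20.988 = 48.832144/20.988 = 2.327
B: (78 − 62.169)²/62.169 = 250.620561/62.169 = 4.031
C: (43 − 54.219)²/54.219 = 125.865961/54.219 = 2.321
D: (24 − 21.624)²/21.624 = 5.645376/21.624 = 0.261
The largest term is for B: 4.03.

B, 4.03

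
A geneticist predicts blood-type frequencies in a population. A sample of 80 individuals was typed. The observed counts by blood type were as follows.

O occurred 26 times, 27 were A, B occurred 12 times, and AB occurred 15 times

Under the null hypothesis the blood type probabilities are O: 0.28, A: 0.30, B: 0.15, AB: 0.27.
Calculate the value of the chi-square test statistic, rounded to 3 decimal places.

Expected counts E_i = n·p_i: 80×0.28 = 22.4, 80×0.30 = 24, 80×0.15 = 12, 80×0.27 = 21.6.
χ² = (26−22.4)²/22.4 + (27−24)²/24 + (12−12)²/12 + (15−21.6)²/21.6
   = 0.5786 + 0.3750 + 0.0000 + 2.0167
Sum = 2.970

2.970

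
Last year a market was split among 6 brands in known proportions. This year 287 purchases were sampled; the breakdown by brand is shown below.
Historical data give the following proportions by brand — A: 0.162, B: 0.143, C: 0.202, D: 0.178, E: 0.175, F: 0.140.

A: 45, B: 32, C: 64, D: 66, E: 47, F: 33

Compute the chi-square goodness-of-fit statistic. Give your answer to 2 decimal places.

8.51

Expected counts E_i = n·p_i: 287×0.162 = 46.494, 287×0.143 = 41.041, 287×0.202 = 57.974, 287×0.178 = 51.086, 287×0.175 = 50.225, 287×0.140 = 40.18.
A: (45 − 46.494)²/46.494 = 2.232036/46.494 = 0.048
B: (32 − 41.041)²/41.041 = 81.739681/41.041 = 1.992
C: (64 − 57.974)²/57.974 = 36.312676/57.974 = 0.626
D: (66 − 51.086)²/51.086 = 222.427396/51.086 = 4.354
E: (47 − 50.225)²/50.225 = 10.400625/50.225 = 0.207
F: (33 − 40.18)²/40.18 = 51.5524/40.18 = 1.283
Sum = 8.51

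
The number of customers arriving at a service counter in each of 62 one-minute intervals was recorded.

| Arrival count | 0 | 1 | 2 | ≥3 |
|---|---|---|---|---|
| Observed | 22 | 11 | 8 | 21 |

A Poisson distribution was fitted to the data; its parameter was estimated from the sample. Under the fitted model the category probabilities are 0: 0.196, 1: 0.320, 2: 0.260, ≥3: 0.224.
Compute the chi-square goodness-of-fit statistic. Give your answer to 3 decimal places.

Expected counts E_i = n·p_i: 62×0.196 = 12.152, 62×0.320 = 19.84, 62×0.260 = 16.12, 62×0.224 = 13.888.
χ² = (22−12.152)²/12.152 + (11−19.84)²/19.84 + (8−16.12)²/16.12 + (21−13.888)²/13.888
   = 7.9808 + 3.9388 + 4.0902 + 3.6420
Sum = 19.652

19.652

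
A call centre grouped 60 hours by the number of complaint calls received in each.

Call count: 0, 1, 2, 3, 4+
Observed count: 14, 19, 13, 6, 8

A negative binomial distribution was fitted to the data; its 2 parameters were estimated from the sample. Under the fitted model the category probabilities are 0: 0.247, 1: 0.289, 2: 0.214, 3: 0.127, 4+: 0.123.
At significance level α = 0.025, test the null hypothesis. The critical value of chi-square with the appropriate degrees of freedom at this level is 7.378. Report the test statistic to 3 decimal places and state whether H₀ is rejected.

Expected counts E_i = n·p_i: 60×0.247 = 14.82, 60×0.289 = 17.34, 60×0.214 = 12.84, 60×0.127 = 7.62, 60×0.123 = 7.38.
0: (14 − 14.82)²/14.82 = 0.6724/14.82 = 0.0454
1: (19 − 17.34)²/17.34 = 2.7556/17.34 = 0.1589
2: (13 − 12.84)²/12.84 = 0.0256/12.84 = 0.0020
3: (6 − 7.62)²/7.62 = 2.6244/7.62 = 0.3444
4+: (8 − 7.38)²/7.38 = 0.3844/7.38 = 0.0521
Sum = 0.603
df = 2. Since 0.603 < 7.378, we do not reject H₀.

0.603; do not reject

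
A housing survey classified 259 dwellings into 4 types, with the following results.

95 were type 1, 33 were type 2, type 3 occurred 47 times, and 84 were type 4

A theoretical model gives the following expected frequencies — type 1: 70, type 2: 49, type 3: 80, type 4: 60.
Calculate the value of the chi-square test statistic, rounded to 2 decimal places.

37.37

type 1: (95 − 70)²/70 = 625/70 = 8.929
type 2: (33 − 49)²/49 = 256/49 = 5.224
type 3: (47 − 80)²/80 = 1089/80 = 13.613
type 4: (84 − 60)²/60 = 576/60 = 9.600
Sum = 37.37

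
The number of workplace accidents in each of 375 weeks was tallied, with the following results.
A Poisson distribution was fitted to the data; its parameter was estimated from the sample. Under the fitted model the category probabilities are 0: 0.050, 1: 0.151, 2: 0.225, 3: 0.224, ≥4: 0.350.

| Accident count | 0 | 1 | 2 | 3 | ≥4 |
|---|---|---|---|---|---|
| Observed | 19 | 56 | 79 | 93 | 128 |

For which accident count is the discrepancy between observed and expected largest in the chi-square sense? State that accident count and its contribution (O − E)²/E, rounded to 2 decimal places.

3, 0.96

Expected counts E_i = n·p_i: 375×0.050 = 18.75, 375×0.151 = 56.625, 375×0.225 = 84.375, 375×0.224 = 84, 375×0.350 = 131.25.
χ² = (19−18.75)²/18.75 + (56−56.625)²/56.625 + (79−84.375)²/84.375 + (93−84)²/84 + (128−131.25)²/131.25
   = 0.003 + 0.007 + 0.342 + 0.964 + 0.080
The largest term is for 3: 0.96.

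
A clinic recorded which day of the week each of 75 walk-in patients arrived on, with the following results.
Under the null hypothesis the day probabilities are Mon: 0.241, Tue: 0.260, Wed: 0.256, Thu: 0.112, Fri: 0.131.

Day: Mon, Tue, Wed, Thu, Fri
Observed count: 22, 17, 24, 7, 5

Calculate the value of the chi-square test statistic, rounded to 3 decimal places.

4.976

Expected counts E_i = n·p_i: 75×0.241 = 18.075, 75×0.260 = 19.5, 75×0.256 = 19.2, 75×0.112 = 8.4, 75×0.131 = 9.825.
Mon: (22 − 18.075)²/18.075 = 15.405625/18.075 = 0.8523
Tue: (17 − 19.5)²/19.5 = 6.25/19.5 = 0.3205
Wed: (24 − 19.2)²/19.2 = 23.04/19.2 = 1.2000
Thu: (7 − 8.4)²/8.4 = 1.96/8.4 = 0.2333
Fri: (5 − 9.825)²/9.825 = 23.280625/9.825 = 2.3695
Sum = 4.976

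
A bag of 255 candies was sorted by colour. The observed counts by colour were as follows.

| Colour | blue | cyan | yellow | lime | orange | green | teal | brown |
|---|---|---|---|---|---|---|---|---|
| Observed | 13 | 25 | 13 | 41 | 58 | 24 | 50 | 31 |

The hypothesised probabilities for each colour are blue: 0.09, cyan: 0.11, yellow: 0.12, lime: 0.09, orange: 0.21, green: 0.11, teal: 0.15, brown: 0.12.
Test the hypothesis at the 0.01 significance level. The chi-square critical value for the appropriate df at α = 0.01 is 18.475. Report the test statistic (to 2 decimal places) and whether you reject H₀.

Expected counts E_i = n·p_i: 255×0.09 = 22.95, 255×0.11 = 28.05, 255×0.12 = 30.6, 255×0.09 = 22.95, 255×0.21 = 53.55, 255×0.11 = 28.05, 255×0.15 = 38.25, 255×0.12 = 30.6.
blue: (13 − 22.95)²/22.95 = 99.0025/22.95 = 4.314
cyan: (25 − 28.05)²/28.05 = 9.3025/28.05 = 0.332
yellow: (13 − 30.6)²/30.6 = 309.76/30.6 = 10.123
lime: (41 − 22.95)²/22.95 = 325.8025/22.95 = 14.196
orange: (58 − 53.55)²/53.55 = 19.8025/53.55 = 0.370
green: (24 − 28.05)²/28.05 = 16.4025/28.05 = 0.585
teal: (50 − 38.25)²/38.25 = 138.0625/38.25 = 3.609
brown: (31 − 30.6)²/30.6 = 0.16/30.6 = 0.005
Sum = 33.53
df = 7. Since 33.53 > 18.475, we reject H₀.

33.53; reject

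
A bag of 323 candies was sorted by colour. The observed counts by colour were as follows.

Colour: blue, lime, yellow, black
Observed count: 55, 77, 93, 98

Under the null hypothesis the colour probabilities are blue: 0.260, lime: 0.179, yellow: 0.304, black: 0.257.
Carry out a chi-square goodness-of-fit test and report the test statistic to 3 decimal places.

19.346

Expected counts E_i = n·p_i: 323×0.260 = 83.98, 323×0.179 = 57.817, 323×0.304 = 98.192, 323×0.257 = 83.011.
blue: (55 − 83.98)²/83.98 = 839.8404/83.98 = 10.0005
lime: (77 − 57.817)²/57.817 = 367.987489/57.817 = 6.3647
yellow: (93 − 98.192)²/98.192 = 26.956864/98.192 = 0.2745
black: (98 − 83.011)²/83.011 = 224.670121/83.011 = 2.7065
Sum = 19.346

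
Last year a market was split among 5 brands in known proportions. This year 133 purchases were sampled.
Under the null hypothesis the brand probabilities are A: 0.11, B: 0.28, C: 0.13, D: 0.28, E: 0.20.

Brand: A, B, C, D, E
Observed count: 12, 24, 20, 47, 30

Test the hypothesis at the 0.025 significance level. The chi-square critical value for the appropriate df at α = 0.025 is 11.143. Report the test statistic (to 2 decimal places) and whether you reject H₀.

8.60; do not reject

Expected counts E_i = n·p_i: 133×0.11 = 14.63, 133×0.28 = 37.24, 133×0.13 = 17.29, 133×0.28 = 37.24, 133×0.20 = 26.6.
A: (12 − 14.63)²/14.63 = 6.9169/14.63 = 0.473
B: (24 − 37.24)²/37.24 = 175.2976/37.24 = 4.707
C: (20 − 17.29)²/17.29 = 7.3441/17.29 = 0.425
D: (47 − 37.24)²/37.24 = 95.2576/37.24 = 2.558
E: (30 − 26.6)²/26.6 = 11.56/26.6 = 0.435
Sum = 8.60
df = 4. Since 8.60 < 11.143, we do not reject H₀.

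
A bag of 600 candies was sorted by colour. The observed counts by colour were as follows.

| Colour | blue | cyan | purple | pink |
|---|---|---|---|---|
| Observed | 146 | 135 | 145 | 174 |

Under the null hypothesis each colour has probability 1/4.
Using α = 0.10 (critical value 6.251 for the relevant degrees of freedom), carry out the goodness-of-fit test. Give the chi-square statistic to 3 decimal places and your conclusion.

Under H₀ each category has probability 1/4, so each expected count is 600/4 = 150.
blue: (146 − 150)²/150 = 16/150 = 0.1067
cyan: (135 − 150)²/150 = 225/150 = 1.5000
purple: (145 − 150)²/150 = 25/150 = 0.1667
pink: (174 − 150)²/150 = 576/150 = 3.8400
Sum = 5.613
df = 3. Since 5.613 < 6.251, we do not reject H₀.

5.613; do not reject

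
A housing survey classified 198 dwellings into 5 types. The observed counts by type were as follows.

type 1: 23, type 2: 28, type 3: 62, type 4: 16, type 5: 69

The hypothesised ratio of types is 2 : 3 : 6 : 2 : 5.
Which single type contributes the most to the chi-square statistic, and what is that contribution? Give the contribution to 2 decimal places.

Ratio total = 18. Expected counts: 198×2/18 = 22, 198×3/18 = 33, 198×6/18 = 66, 198×2/18 = 22, 198×5/18 = 55.
type 1: (23 − 22)²/22 = 1/22 = 0.045
type 2: (28 − 33)²/33 = 25/33 = 0.758
type 3: (62 − 66)²/66 = 16/66 = 0.242
type 4: (16 − 22)²/22 = 36/22 = 1.636
type 5: (69 − 55)²/55 = 196/55 = 3.564
The largest term is for type 5: 3.56.

type 5, 3.56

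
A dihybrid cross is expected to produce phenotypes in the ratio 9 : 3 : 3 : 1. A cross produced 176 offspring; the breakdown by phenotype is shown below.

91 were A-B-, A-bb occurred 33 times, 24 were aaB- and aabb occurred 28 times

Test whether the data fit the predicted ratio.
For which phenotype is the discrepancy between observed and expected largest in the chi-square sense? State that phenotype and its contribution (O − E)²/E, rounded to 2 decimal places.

Ratio total = 16. Expected counts: 176×9/16 = 99, 176×3/16 = 33, 176×3/16 = 33, 176×1/16 = 11.
A-B-: (91 − 99)²/99 = 64/99 = 0.646
A-bb: (33 − 33)²/33 = 0/33 = 0.000
aaB-: (24 − 33)²/33 = 81/33 = 2.455
aabb: (28 − 11)²/11 = 289/11 = 26.273
The largest term is for aabb: 26.27.

aabb, 26.27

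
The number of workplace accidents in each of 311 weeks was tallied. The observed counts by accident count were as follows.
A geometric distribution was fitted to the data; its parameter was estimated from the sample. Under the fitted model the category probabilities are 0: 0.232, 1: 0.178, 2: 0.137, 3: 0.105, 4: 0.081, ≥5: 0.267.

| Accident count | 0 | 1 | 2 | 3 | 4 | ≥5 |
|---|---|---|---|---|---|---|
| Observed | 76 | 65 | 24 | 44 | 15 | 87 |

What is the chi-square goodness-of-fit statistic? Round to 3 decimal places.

18.264

Expected counts E_i = n·p_i: 311×0.232 = 72.152, 311×0.178 = 55.358, 311×0.137 = 42.607, 311×0.105 = 32.655, 311×0.081 = 25.191, 311×0.267 = 83.037.
χ² = (76−72.152)²/72.152 + (65−55.358)²/55.358 + (24−42.607)²/42.607 + (44−32.655)²/32.655 + (15−25.191)²/25.191 + (87−83.037)²/83.037
   = 0.2052 + 1.6794 + 8.1259 + 3.9415 + 4.1228 + 0.1891
Sum = 18.264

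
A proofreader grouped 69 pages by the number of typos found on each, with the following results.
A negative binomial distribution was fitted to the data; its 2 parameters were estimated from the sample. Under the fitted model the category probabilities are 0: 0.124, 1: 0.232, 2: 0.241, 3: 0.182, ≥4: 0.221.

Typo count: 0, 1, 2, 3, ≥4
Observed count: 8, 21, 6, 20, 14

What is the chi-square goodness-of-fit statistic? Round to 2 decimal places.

Expected counts E_i = n·p_i: 69×0.124 = 8.556, 69×0.232 = 16.008, 69×0.241 = 16.629, 69×0.182 = 12.558, 69×0.221 = 15.249.
0: (8 − 8.556)²/8.556 = 0.309136/8.556 = 0.036
1: (21 − 16.008)²/16.008 = 24.920064/16.008 = 1.557
2: (6 − 16.629)²/16.629 = 112.975641/16.629 = 6.794
3: (20 − 12.558)²/12.558 = 55.383364/12.558 = 4.410
≥4: (14 − 15.249)²/15.249 = 1.560001/15.249 = 0.102
Sum = 12.90

12.90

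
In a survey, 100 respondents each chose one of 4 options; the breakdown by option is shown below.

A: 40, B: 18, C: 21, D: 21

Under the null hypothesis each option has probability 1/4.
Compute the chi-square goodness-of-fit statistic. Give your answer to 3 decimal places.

12.240

Expected count for each of the 4 categories: 100/4 = 25.
χ² = (40−25)²/25 + (18−25)²/25 + (21−25)²/25 + (21−25)²/25
   = 9.0000 + 1.9600 + 0.6400 + 0.6400
Sum = 12.240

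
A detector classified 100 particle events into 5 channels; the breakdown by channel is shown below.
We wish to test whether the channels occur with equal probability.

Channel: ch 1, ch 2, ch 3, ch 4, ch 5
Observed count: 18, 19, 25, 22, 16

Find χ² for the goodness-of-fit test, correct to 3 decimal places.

Under H₀ each category has probability 1/5, so each expected count is 100/5 = 20.
cat         O        E   (O−E)²/E
ch 1       18       20     0.2000
ch 2       19       20     0.0500
ch 3       25       20     1.2500
ch 4       22       20     0.2000
ch 5       16       20     0.8000
Sum = 2.500

2.500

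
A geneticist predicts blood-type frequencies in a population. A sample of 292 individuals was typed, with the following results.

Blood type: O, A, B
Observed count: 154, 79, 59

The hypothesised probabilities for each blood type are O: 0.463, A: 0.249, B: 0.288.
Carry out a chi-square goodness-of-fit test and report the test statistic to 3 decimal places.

Expected counts E_i = n·p_i: 292×0.463 = 135.196, 292×0.249 = 72.708, 292×0.288 = 84.096.
cat         O        E   (O−E)²/E
O         154  135.196     2.6154
A          79   72.708     0.5445
B          59   84.096     7.4892
Sum = 10.649

10.649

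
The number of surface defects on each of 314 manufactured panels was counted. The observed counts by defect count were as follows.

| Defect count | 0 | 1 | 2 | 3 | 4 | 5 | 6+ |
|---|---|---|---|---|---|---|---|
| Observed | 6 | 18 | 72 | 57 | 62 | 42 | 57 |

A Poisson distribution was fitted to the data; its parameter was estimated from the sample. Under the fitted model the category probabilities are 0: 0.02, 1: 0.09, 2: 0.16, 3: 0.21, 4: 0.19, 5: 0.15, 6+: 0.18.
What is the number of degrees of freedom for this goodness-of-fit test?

There are k = 7 categories and 1 parameter estimated from the data, so df = 7 − 1 − 1 = 5.

5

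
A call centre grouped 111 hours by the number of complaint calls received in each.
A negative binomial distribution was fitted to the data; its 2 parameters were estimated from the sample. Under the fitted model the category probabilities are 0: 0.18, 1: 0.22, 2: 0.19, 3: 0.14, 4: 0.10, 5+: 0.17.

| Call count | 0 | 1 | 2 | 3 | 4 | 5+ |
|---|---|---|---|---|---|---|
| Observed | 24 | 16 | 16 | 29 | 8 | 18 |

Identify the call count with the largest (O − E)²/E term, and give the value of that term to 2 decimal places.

Expected counts E_i = n·p_i: 111×0.18 = 19.98, 111×0.22 = 24.42, 111×0.19 = 21.09, 111×0.14 = 15.54, 111×0.10 = 11.1, 111×0.17 = 18.87.
cat         O        E   (O−E)²/E
0          24    19.98      0.809
1          16    24.42      2.903
2          16    21.09      1.228
3          29    15.54     11.658
4           8     11.1      0.866
5+         18    18.87      0.040
The largest term is for 3: 11.66.

3, 11.66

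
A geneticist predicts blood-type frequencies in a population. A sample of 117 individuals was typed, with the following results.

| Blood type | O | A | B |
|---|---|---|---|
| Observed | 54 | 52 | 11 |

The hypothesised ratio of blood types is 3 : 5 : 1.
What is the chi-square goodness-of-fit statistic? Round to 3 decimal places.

8.677

Ratio total = 9. Expected counts: 117×3/9 = 39, 117×5/9 = 65, 117×1/9 = 13.
cat         O        E   (O−E)²/E
O          54       39     5.7692
A          52       65     2.6000
B          11       13     0.3077
Sum = 8.677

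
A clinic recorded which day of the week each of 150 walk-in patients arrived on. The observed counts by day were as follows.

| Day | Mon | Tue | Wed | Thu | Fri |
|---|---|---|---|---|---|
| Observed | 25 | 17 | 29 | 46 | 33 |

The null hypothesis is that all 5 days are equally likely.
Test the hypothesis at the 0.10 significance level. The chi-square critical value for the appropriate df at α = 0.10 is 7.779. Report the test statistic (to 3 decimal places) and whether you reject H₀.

Under H₀ each category has probability 1/5, so each expected count is 150/5 = 30.
Mon: (25 − 30)²/30 = 25/30 = 0.8333
Tue: (17 − 30)²/30 = 169/30 = 5.6333
Wed: (29 − 30)²/30 = 1/30 = 0.0333
Thu: (46 − 30)²/30 = 256/30 = 8.5333
Fri: (33 − 30)²/30 = 9/30 = 0.3000
Sum = 15.333
df = 4. Since 15.333 > 7.779, we reject H₀.

15.333; reject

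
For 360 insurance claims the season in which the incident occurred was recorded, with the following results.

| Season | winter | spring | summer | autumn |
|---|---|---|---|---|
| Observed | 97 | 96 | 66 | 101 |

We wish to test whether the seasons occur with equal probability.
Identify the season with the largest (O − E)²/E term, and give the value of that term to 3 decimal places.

Expected count for each of the 4 categories: 360/4 = 90.
cat         O        E   (O−E)²/E
winter     97       90     0.5444
spring     96       90     0.4000
summer     66       90     6.4000
autumn    101       90     1.3444
The largest term is for summer: 6.400.

summer, 6.400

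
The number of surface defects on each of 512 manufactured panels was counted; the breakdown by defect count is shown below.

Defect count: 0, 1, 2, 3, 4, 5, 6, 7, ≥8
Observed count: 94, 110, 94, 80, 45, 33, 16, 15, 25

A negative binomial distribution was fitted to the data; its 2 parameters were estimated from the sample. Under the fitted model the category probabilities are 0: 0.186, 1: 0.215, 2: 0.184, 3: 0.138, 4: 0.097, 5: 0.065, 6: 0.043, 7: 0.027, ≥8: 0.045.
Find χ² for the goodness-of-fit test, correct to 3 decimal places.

3.603

Expected counts E_i = n·p_i: 512×0.186 = 95.232, 512×0.215 = 110.08, 512×0.184 = 94.208, 512×0.138 = 70.656, 512×0.097 = 49.664, 512×0.065 = 33.28, 512×0.043 = 22.016, 512×0.027 = 13.824, 512×0.045 = 23.04.
χ² = (94−95.232)²/95.232 + (110−110.08)²/110.08 + (94−94.208)²/94.208 + (80−70.656)²/70.656 + (45−49.664)²/49.664 + (33−33.28)²/33.28 + (16−22.016)²/22.016 + (15−13.824)²/13.824 + (25−23.04)²/23.04
   = 0.0159 + 0.0001 + 0.0005 + 1.2357 + 0.4380 + 0.0024 + 1.6439 + 0.1000 + 0.1667
Sum = 3.603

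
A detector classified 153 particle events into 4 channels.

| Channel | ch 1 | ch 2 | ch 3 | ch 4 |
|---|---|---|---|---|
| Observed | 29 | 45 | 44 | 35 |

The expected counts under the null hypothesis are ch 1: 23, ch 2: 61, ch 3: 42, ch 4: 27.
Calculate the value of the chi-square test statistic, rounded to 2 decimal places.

8.23

cat         O        E   (O−E)²/E
ch 1       29       23      1.565
ch 2       45       61      4.197
ch 3       44       42      0.095
ch 4       35       27      2.370
Sum = 8.23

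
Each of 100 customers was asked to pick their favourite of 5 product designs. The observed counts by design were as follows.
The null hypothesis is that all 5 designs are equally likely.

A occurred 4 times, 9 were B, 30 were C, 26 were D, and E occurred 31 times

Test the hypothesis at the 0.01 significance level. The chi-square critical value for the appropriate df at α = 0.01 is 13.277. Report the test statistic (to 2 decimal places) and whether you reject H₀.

Expected count for each of the 5 categories: 100/5 = 20.
A: (4 − 20)²/20 = 256/20 = 12.800
B: (9 − 20)²/20 = 121/20 = 6.050
C: (30 − 20)²/20 = 100/20 = 5.000
D: (26 − 20)²/20 = 36/20 = 1.800
E: (31 − 20)²/20 = 121/20 = 6.050
Sum = 31.70
df = 4. Since 31.70 > 13.277, we reject H₀.

31.70; reject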